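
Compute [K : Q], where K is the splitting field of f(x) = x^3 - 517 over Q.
[K : Q] = 6

The roots of x^3 - 517 are ∛517, ω∛517, ω^2∛517 where ω = e^(2πi/3) is a primitive cube root of unity, so K = Q(∛517, ω). Now [Q(∛517):Q] = 3 (since 517 is not a perfect cube, x^3 - 517 is irreducible) and [Q(ω):Q] = 2. Both 2 and 3 divide [K:Q], and [K:Q] ≤ 3·2 = 6, so [K:Q] = 6. (Equivalently: Q(∛517) ⊂ R but ω ∉ R, so [K : Q(∛517)] = 2.)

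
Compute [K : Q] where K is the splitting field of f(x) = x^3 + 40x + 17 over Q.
[K : Q] = 6

By the rational root test, any rational root of the monic integer polynomial f(x) = x^3 + 40x + 17 must be an integer dividing the constant term 17, i.e. one of ±{1, 17}. Evaluating: f(1) = 58, f(-1) = -24, f(17) = 5610, f(-17) = -5576; none is 0, so f has no rational root and is therefore irreducible over Q (a cubic with no linear factor over a field is irreducible). For an irreducible cubic, the Galois group is A_3 or S_3 according as the discriminant disc(f) = -4a^3 - 27b^2 = -4·(40)^3 - 27·(17)^2 = -263803 is or is not a square in Q. Here disc(f) = -263803 is not a perfect square in Q, so the Galois group of f over Q is not contained in A_3 and must be all of S_3. The splitting field has degree |S_3| = 6 over Q, so [K : Q] = 6.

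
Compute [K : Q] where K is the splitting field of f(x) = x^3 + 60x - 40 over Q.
[K : Q] = 6

By the rational root test, any rational root of the monic integer polynomial f(x) = x^3 + 60x - 40 must be an integer dividing the constant term -40, i.e. one of ±{1, 2, 4, 5, 8, 10, 20, 40}. Evaluating: f(1) = 21, f(-1) = -101, f(2) = 88, f(-2) = -168, f(4) = 264, f(-4) = -344, f(5) = 385, f(-5) = -465, f(8) = 952, f(-8) = -1032, f(10) = 1560, f(-10) = -1640, f(20) = 9160, f(-20) = -9240, f(40) = 66360, f(-40) = -66440; none is 0, so f has no rational root and is therefore irreducible over Q (a cubic with no linear factor over a field is irreducible). For an irreducible cubic, the Galois group is A_3 or S_3 according as the discriminant disc(f) = -4a^3 - 27b^2 = -4·(60)^3 - 27·(-40)^2 = -907200 is or is not a square in Q. Here disc(f) = -907200 is not a perfect square in Q, so the Galois group of f over Q is not contained in A_3 and must be all of S_3. The splitting field has degree |S_3| = 6 over Q, so [K : Q] = 6.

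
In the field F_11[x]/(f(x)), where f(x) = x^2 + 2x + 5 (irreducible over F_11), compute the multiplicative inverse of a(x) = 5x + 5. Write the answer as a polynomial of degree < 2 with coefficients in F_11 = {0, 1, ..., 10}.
a(x)^(-1) ≡ 6x + 6 (mod f(x))

Since f is irreducible over F_11, F_11[x]/(f) is a field and a(x) ≠ 0 has an inverse. Apply the extended Euclidean algorithm to f(x) and a(x) in F_11[x]: f(x) = (9x + 9)·a(x) + (4). The last nonzero remainder is the constant 4 = gcd(f, a) in F_11. Back-substituting through the division chain expresses 4 = s(x)·a(x) + t(x)·f(x) with s(x) ≡ 2x + 2 (mod f), so (2x + 2)·a(x) ≡ 4 (mod f). Multiplying by 4^(-1) ≡ 3 in F_11 gives a(x)^(-1) ≡ 3·(2x + 2) ≡ 6x + 6 (mod f). Check: (5x + 5)·(6x + 6) = 8x^2 + 5x + 8 ≡ 1 (mod x^2 + 2x + 5).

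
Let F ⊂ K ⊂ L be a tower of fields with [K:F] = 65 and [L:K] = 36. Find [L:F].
[L:F] = 2340

The tower law says that for any tower of field extensions F ⊂ K ⊂ L with finite degrees, [L:F] = [L:K] · [K:F]. Here this gives [L:F] = 36 · 65 = 2340.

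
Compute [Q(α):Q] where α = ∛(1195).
[Q(α):Q] = 3

The minimal polynomial of α is x^3 - 1195, irreducible over Q since 1195 is not a perfect cube (so x^3 - 1195 has no rational root). Hence [Q(α):Q] = deg(m_α) = 3.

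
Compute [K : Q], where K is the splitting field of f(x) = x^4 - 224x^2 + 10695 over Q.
[K : Q] = 4

Solving the quadratic in x^2: x^2 = (224 ± √(224^2 - 4·10695))/2 = (224 ± √7396)/2 = (224 ± 86)/2, giving x^2 = 155 or x^2 = 69. So f(x) = (x^2 - 155)(x^2 - 69) and the roots of f are ±√155, ±√69. Hence the splitting field is K = Q(√155, √69). Since 155 and 69 are distinct squarefree integers > 1, their product 10695 is not a perfect square, so √69 ∉ Q(√155). By the tower law [K:Q] = [Q(√155,√69):Q(√155)] · [Q(√155):Q] = 2 · 2 = 4.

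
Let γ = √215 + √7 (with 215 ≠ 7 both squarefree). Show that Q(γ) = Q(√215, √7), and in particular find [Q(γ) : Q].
[Q(γ) : Q] = 4 (equivalently, Q(γ) = Q(√215, √7))

Obviously Q(γ) ⊆ Q(√215, √7), and [Q(√215, √7):Q] = 4 (since 215, 7 are distinct squarefree integers > 1 with 1505 not a perfect square). To show equality we compute the minimal polynomial of γ. From γ = √215 + √7: γ^2 = 215 + 2√(1505) + 7 = 222 + 2√(1505), so γ^2 - 222 = 2√(1505); squaring, (γ^2 - 222)^2 = 4·1505, i.e. γ^4 - 444γ^2 + 49284 - 6020 = 0, i.e. γ^4 - 444γ^2 + 43264 = 0. So γ is a root of x^4 - 444x^2 + 43264. This polynomial is irreducible over Q: it has no rational root (each ±√215 ± √7 is irrational), and any factorization into two quadratics over Q would force √(1505) ∈ Q (pairing opposite roots) or √215, √7 ∈ Q (other pairings), all impossible. Hence [Q(γ):Q] = 4 = [Q(√215, √7):Q], so Q(γ) = Q(√215, √7).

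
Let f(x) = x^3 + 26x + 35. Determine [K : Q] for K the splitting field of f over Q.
[K : Q] = 6

By the rational root test, any rational root of the monic integer polynomial f(x) = x^3 + 26x + 35 must be an integer dividing the constant term 35, i.e. one of ±{1, 5, 7, 35}. Evaluating: f(1) = 62, f(-1) = 8, f(5) = 290, f(-5) = -220, f(7) = 560, f(-7) = -490, f(35) = 43820, f(-35) = -43750; none is 0, so f has no rational root and is therefore irreducible over Q (a cubic with no linear factor over a field is irreducible). For an irreducible cubic, the Galois group is A_3 or S_3 according as the discriminant disc(f) = -4a^3 - 27b^2 = -4·(26)^3 - 27·(35)^2 = -103379 is or is not a square in Q. Here disc(f) = -103379 is not a perfect square in Q, so the Galois group of f over Q is not contained in A_3 and must be all of S_3. The splitting field has degree |S_3| = 6 over Q, so [K : Q] = 6.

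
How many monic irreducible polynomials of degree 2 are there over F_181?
There are 16290 monic irreducible polynomials of degree 2 over F_181

Each element of F_{181^2} that lies in no proper subfield is a root of exactly one monic irreducible of degree 2 over F_181, and each such polynomial has 2 distinct roots in F_{181^2}. By Möbius inversion the count is N_181(2) = (1/2) Σ_{d|2} μ(2/d) · 181^d = (1/2)(μ(2)·181^1 + μ(1)·181^2) = 32580/2 = 16290.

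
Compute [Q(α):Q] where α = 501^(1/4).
[Q(α):Q] = 4

α is a root of x^4 - 501. By Eisenstein's criterion at the prime p = 3 (which divides the constant term 501 but p^2 = 9 does not, since 501 is squarefree), x^4 - 501 is irreducible over Q. Hence [Q(α):Q] = 4.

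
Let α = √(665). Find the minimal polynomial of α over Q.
m_α(x) = x^2 - 665

α satisfies α^2 - 665 = 0, so x^2 - 665 annihilates α. Since d = 665 is squarefree and ≠ 1, it is not a perfect square in Q, so x^2 - 665 has no rational root and is therefore irreducible over Q (a degree-2 polynomial over a field is irreducible iff it has no root). Hence m_α(x) = x^2 - 665.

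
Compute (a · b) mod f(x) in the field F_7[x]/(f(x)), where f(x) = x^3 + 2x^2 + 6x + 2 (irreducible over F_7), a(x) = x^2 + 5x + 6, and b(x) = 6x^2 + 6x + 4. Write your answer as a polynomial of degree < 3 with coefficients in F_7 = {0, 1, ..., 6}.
a · b ≡ 5x + 4 (mod f(x))

Multiply in F_7[x]: a(x)·b(x) = (x^2 + 5x + 6)·(6x^2 + 6x + 4) = 6x^4 + x^3 + 3. This has degree ≥ 3, so divide by f(x) over F_7: 6x^4 + x^3 + 3 = (6x + 3)·(x^3 + 2x^2 + 6x + 2) + (5x + 4). Hence a·b ≡ 5x + 4 (mod f). (F_7[x]/(f) is a field with 7^3 = 343 elements since f is irreducible of degree 3.)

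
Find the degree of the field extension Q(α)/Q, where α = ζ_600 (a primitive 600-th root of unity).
[Q(α):Q] = 160

The minimal polynomial of ζ_600 over Q is the 600-th cyclotomic polynomial Φ_600(x), which is irreducible over Q and has degree φ(600) = 160. Hence [Q(α):Q] = φ(600) = 160.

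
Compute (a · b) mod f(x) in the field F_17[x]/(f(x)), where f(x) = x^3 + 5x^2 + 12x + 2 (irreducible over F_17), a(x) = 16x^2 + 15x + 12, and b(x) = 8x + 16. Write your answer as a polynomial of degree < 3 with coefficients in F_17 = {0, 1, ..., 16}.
a · b ≡ 8x^2 + 7x + 4 (mod f(x))

Multiply in F_17[x]: a(x)·b(x) = (16x^2 + 15x + 12)·(8x + 16) = 9x^3 + 2x^2 + 13x + 5. This has degree ≥ 3, so divide by f(x) over F_17: 9x^3 + 2x^2 + 13x + 5 = (9)·(x^3 + 5x^2 + 12x + 2) + (8x^2 + 7x + 4). Hence a·b ≡ 8x^2 + 7x + 4 (mod f). (F_17[x]/(f) is a field with 17^3 = 4913 elements since f is irreducible of degree 3.)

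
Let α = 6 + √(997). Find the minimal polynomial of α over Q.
m_α(x) = x^2 - 12x - 961

From α - 6 = √(997), squaring gives (α - 6)^2 = 997, i.e. α^2 - 12α + 36 = 997, so α^2 - 12α - 961 = 0. The discriminant of x^2 - 12x - 961 is (-12)^2 - 4·(-961) = 144 + 3844 = 3988, and 4·(997) is not a perfect square in Q since 997 is squarefree and ≠ 1. Hence x^2 - 12x - 961 is irreducible over Q and is the minimal polynomial of α.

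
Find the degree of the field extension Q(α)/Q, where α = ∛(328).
[Q(α):Q] = 3

The minimal polynomial of α is x^3 - 328, irreducible over Q since 328 is not a perfect cube (so x^3 - 328 has no rational root). Hence [Q(α):Q] = deg(m_α) = 3.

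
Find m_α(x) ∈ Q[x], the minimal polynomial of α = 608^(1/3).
m_α(x) = x^3 - 608

α satisfies α^3 = 608, so x^3 - 608 annihilates α. By the rational root test, a rational root p/q (in lowest terms) of x^3 - 608 would satisfy p^3 = 608 q^3, forcing q = 1 and p^3 = 608; but 608 is not a perfect cube, contradiction. A monic cubic over Q with no rational root is irreducible (any nontrivial factorization would include a linear factor). Hence x^3 - 608 is the minimal polynomial of α, and in particular [Q(α):Q] = 3.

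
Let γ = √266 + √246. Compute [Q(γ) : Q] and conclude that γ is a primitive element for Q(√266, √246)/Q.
[Q(γ) : Q] = 4 (equivalently, Q(γ) = Q(√266, √246))

Obviously Q(γ) ⊆ Q(√266, √246), and [Q(√266, √246):Q] = 4 (since 266, 246 are distinct squarefree integers > 1 with 65436 not a perfect square). To show equality we compute the minimal polynomial of γ. From γ = √266 + √246: γ^2 = 266 + 2√(65436) + 246 = 512 + 2√(65436), so γ^2 - 512 = 2√(65436); squaring, (γ^2 - 512)^2 = 4·65436, i.e. γ^4 - 1024γ^2 + 262144 - 261744 = 0, i.e. γ^4 - 1024γ^2 + 400 = 0. So γ is a root of x^4 - 1024x^2 + 400. This polynomial is irreducible over Q: it has no rational root (each ±√266 ± √246 is irrational), and any factorization into two quadratics over Q would force √(65436) ∈ Q (pairing opposite roots) or √266, √246 ∈ Q (other pairings), all impossible. Hence [Q(γ):Q] = 4 = [Q(√266, √246):Q], so Q(γ) = Q(√266, √246).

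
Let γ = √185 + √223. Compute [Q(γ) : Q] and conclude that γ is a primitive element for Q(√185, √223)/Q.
[Q(γ) : Q] = 4 (equivalently, Q(γ) = Q(√185, √223))

Obviously Q(γ) ⊆ Q(√185, √223), and [Q(√185, √223):Q] = 4 (since 185, 223 are distinct squarefree integers > 1 with 41255 not a perfect square). To show equality we compute the minimal polynomial of γ. From γ = √185 + √223: γ^2 = 185 + 2√(41255) + 223 = 408 + 2√(41255), so γ^2 - 408 = 2√(41255); squaring, (γ^2 - 408)^2 = 4·41255, i.e. γ^4 - 816γ^2 + 166464 - 165020 = 0, i.e. γ^4 - 816γ^2 + 1444 = 0. So γ is a root of x^4 - 816x^2 + 1444. This polynomial is irreducible over Q: it has no rational root (each ±√185 ± √223 is irrational), and any factorization into two quadratics over Q would force √(41255) ∈ Q (pairing opposite roots) or √185, √223 ∈ Q (other pairings), all impossible. Hence [Q(γ):Q] = 4 = [Q(√185, √223):Q], so Q(γ) = Q(√185, √223).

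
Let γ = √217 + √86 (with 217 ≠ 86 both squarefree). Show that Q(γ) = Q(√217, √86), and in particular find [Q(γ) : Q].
[Q(γ) : Q] = 4 (equivalently, Q(γ) = Q(√217, √86))

Obviously Q(γ) ⊆ Q(√217, √86), and [Q(√217, √86):Q] = 4 (since 217, 86 are distinct squarefree integers > 1 with 18662 not a perfect square). To show equality we compute the minimal polynomial of γ. From γ = √217 + √86: γ^2 = 217 + 2√(18662) + 86 = 303 + 2√(18662), so γ^2 - 303 = 2√(18662); squaring, (γ^2 - 303)^2 = 4·18662, i.e. γ^4 - 606γ^2 + 91809 - 74648 = 0, i.e. γ^4 - 606γ^2 + 17161 = 0. So γ is a root of x^4 - 606x^2 + 17161. This polynomial is irreducible over Q: it has no rational root (each ±√217 ± √86 is irrational), and any factorization into two quadratics over Q would force √(18662) ∈ Q (pairing opposite roots) or √217, √86 ∈ Q (other pairings), all impossible. Hence [Q(γ):Q] = 4 = [Q(√217, √86):Q], so Q(γ) = Q(√217, √86).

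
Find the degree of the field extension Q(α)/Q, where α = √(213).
[Q(α):Q] = 2

[Q(α):Q] equals the degree of the minimal polynomial of α. Here α^2 = 213 and x^2 - 213 is irreducible (d = 213 is squarefree, ≠ 1, hence not a square), so deg(m_α) = 2. Thus [Q(α):Q] = 2.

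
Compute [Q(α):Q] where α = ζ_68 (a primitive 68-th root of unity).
[Q(α):Q] = 32

The minimal polynomial of ζ_68 over Q is the 68-th cyclotomic polynomial Φ_68(x), which is irreducible over Q and has degree φ(68) = 32. Hence [Q(α):Q] = φ(68) = 32.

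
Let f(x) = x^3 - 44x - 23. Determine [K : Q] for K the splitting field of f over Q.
[K : Q] = 6

By the rational root test, any rational root of the monic integer polynomial f(x) = x^3 - 44x - 23 must be an integer dividing the constant term -23, i.e. one of ±{1, 23}. Evaluating: f(1) = -66, f(-1) = 20, f(23) = 11132, f(-23) = -11178; none is 0, so f has no rational root and is therefore irreducible over Q (a cubic with no linear factor over a field is irreducible). For an irreducible cubic, the Galois group is A_3 or S_3 according as the discriminant disc(f) = -4a^3 - 27b^2 = -4·(-44)^3 - 27·(-23)^2 = 326453 is or is not a square in Q. Here disc(f) = 326453 is not a perfect square in Q, so the Galois group of f over Q is not contained in A_3 and must be all of S_3. The splitting field has degree |S_3| = 6 over Q, so [K : Q] = 6.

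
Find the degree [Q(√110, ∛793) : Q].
[Q(√110, ∛793) : Q] = 6

Let L = Q(√110, ∛793). Since Q(√110) ⊂ L and [Q(√110):Q] = 2, the tower law gives 2 | [L:Q]. Likewise Q(∛793) ⊂ L with [Q(∛793):Q] = 3 (because 793 is not a perfect cube), so 3 | [L:Q]. As gcd(2,3) = 1, [L:Q] is divisible by 6. Conversely L is generated over Q by √110 and ∛793, so [L:Q] ≤ 2·3 = 6. Therefore [Q(√110, ∛793) : Q] = 6.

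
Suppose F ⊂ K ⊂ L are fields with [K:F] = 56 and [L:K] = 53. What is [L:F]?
[L:F] = 2968

The tower law says that for any tower of field extensions F ⊂ K ⊂ L with finite degrees, [L:F] = [L:K] · [K:F]. Here this gives [L:F] = 53 · 56 = 2968.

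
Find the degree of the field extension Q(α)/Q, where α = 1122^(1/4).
[Q(α):Q] = 4

α is a root of x^4 - 1122. By Eisenstein's criterion at the prime p = 2 (which divides the constant term 1122 but p^2 = 4 does not, since 1122 is squarefree), x^4 - 1122 is irreducible over Q. Hence [Q(α):Q] = 4.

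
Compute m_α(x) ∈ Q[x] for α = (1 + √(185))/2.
m_α(x) = x^2 - x - 46

From 2α - 1 = √(185), squaring gives (2α - 1)^2 = 185, i.e. 4α^2 - 4α + 1 = 185, so α^2 - α + (1 - 185)/4 = 0. Since 185 ≡ 1 (mod 4), (1 - 185)/4 = -46 ∈ Z. The polynomial x^2 - x - 46 has discriminant 1 - 4·(-46) = 185, which is not a perfect square in Q (d = 185 is squarefree and ≠ 1), so x^2 - x - 46 is irreducible over Q. It is the minimal polynomial of α.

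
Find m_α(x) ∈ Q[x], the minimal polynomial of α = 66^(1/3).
m_α(x) = x^3 - 66

α satisfies α^3 = 66, so x^3 - 66 annihilates α. By the rational root test, a rational root p/q (in lowest terms) of x^3 - 66 would satisfy p^3 = 66 q^3, forcing q = 1 and p^3 = 66; but 66 is not a perfect cube, contradiction. A monic cubic over Q with no rational root is irreducible (any nontrivial factorization would include a linear factor). Hence x^3 - 66 is the minimal polynomial of α, and in particular [Q(α):Q] = 3.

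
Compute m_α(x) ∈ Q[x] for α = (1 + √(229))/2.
m_α(x) = x^2 - x - 57

From 2α - 1 = √(229), squaring gives (2α - 1)^2 = 229, i.e. 4α^2 - 4α + 1 = 229, so α^2 - α + (1 - 229)/4 = 0. Since 229 ≡ 1 (mod 4), (1 - 229)/4 = -57 ∈ Z. The polynomial x^2 - x - 57 has discriminant 1 - 4·(-57) = 229, which is not a perfect square in Q (d = 229 is squarefree and ≠ 1), so x^2 - x - 57 is irreducible over Q. It is the minimal polynomial of α.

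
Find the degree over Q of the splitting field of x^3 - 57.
[K : Q] = 6

The roots of x^3 - 57 are ∛57, ω∛57, ω^2∛57 where ω = e^(2πi/3) is a primitive cube root of unity, so K = Q(∛57, ω). Now [Q(∛57):Q] = 3 (since 57 is not a perfect cube, x^3 - 57 is irreducible) and [Q(ω):Q] = 2. Both 2 and 3 divide [K:Q], and [K:Q] ≤ 3·2 = 6, so [K:Q] = 6. (Equivalently: Q(∛57) ⊂ R but ω ∉ R, so [K : Q(∛57)] = 2.)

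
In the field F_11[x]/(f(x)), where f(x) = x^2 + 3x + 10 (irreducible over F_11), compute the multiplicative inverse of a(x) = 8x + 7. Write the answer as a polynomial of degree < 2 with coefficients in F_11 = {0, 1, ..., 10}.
a(x)^(-1) ≡ 9x + 4 (mod f(x))

Since f is irreducible over F_11, F_11[x]/(f) is a field and a(x) ≠ 0 has an inverse. Apply the extended Euclidean algorithm to f(x) and a(x) in F_11[x]: f(x) = (7x + 8)·a(x) + (9). The last nonzero remainder is the constant 9 = gcd(f, a) in F_11. Back-substituting through the division chain expresses 9 = s(x)·a(x) + t(x)·f(x) with s(x) ≡ 4x + 3 (mod f), so (4x + 3)·a(x) ≡ 9 (mod f). Multiplying by 9^(-1) ≡ 5 in F_11 gives a(x)^(-1) ≡ 5·(4x + 3) ≡ 9x + 4 (mod f). Check: (8x + 7)·(9x + 4) = 6x^2 + 7x + 6 ≡ 1 (mod x^2 + 3x + 10).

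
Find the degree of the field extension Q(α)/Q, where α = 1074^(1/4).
[Q(α):Q] = 4

α is a root of x^4 - 1074. By Eisenstein's criterion at the prime p = 2 (which divides the constant term 1074 but p^2 = 4 does not, since 1074 is squarefree), x^4 - 1074 is irreducible over Q. Hence [Q(α):Q] = 4.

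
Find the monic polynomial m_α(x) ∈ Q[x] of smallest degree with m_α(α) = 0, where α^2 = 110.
m_α(x) = x^2 - 110

α satisfies α^2 - 110 = 0, so x^2 - 110 annihilates α. Since d = 110 is squarefree and ≠ 1, it is not a perfect square in Q, so x^2 - 110 has no rational root and is therefore irreducible over Q (a degree-2 polynomial over a field is irreducible iff it has no root). Hence m_α(x) = x^2 - 110.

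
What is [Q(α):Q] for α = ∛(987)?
[Q(α):Q] = 3

The minimal polynomial of α is x^3 - 987, irreducible over Q since 987 is not a perfect cube (so x^3 - 987 has no rational root). Hence [Q(α):Q] = deg(m_α) = 3.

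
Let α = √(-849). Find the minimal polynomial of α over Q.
m_α(x) = x^2 + 849

α satisfies α^2 + 849 = 0, so x^2 + 849 annihilates α. Since d = -849 is squarefree and ≠ 1, it is not a perfect square in Q, so x^2 + 849 has no rational root and is therefore irreducible over Q (a degree-2 polynomial over a field is irreducible iff it has no root). Hence m_α(x) = x^2 + 849.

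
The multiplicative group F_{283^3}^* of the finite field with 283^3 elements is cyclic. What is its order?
|F_{283^3}^*| = 22665186

F_{283^3} has 283^3 = 22665187 elements; its multiplicative group consists of all nonzero elements, so |F_{283^3}^*| = 22665187 - 1 = 22665186. (It is cyclic since any finite subgroup of the multiplicative group of a field is cyclic.)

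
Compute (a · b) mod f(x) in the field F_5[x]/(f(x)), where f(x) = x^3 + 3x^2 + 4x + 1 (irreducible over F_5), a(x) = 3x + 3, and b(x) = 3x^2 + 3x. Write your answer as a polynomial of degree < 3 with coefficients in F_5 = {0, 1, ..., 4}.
a · b ≡ x^2 + 3x + 1 (mod f(x))

Multiply in F_5[x]: a(x)·b(x) = (3x + 3)·(3x^2 + 3x) = 4x^3 + 3x^2 + 4x. This has degree ≥ 3, so divide by f(x) over F_5: 4x^3 + 3x^2 + 4x = (4)·(x^3 + 3x^2 + 4x + 1) + (x^2 + 3x + 1). Hence a·b ≡ x^2 + 3x + 1 (mod f). (F_5[x]/(f) is a field with 5^3 = 125 elements since f is irreducible of degree 3.)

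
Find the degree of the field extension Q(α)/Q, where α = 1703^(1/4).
[Q(α):Q] = 4

α is a root of x^4 - 1703. By Eisenstein's criterion at the prime p = 13 (which divides the constant term 1703 but p^2 = 169 does not, since 1703 is squarefree), x^4 - 1703 is irreducible over Q. Hence [Q(α):Q] = 4.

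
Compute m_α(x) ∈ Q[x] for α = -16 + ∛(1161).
m_α(x) = x^3 + 48x^2 + 768x + 2935

Set β = α + 16 = ∛(1161), so β^3 = 1161. Then (α + 16)^3 - 1161 = 0, i.e. α is a root of g(x) = (x + 16)^3 - 1161 = x^3 + 48x^2 + 768x + 2935. Since g(x) = h(x + 16) where h(x) = x^3 - 1161, and h is irreducible over Q (because 1161 is not a perfect cube, so h has no rational root, and a monic cubic with no rational root is irreducible), g is also irreducible (irreducibility is preserved under the substitution x → x + 16). Hence m_α(x) = x^3 + 48x^2 + 768x + 2935.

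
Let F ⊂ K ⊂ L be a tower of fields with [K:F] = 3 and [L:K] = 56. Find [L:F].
[L:F] = 168

The tower law says that for any tower of field extensions F ⊂ K ⊂ L with finite degrees, [L:F] = [L:K] · [K:F]. Here this gives [L:F] = 56 · 3 = 168.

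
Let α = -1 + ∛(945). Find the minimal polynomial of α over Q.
m_α(x) = x^3 + 3x^2 + 3x - 944

Set β = α + 1 = ∛(945), so β^3 = 945. Then (α + 1)^3 - 945 = 0, i.e. α is a root of g(x) = (x + 1)^3 - 945 = x^3 + 3x^2 + 3x - 944. Since g(x) = h(x + 1) where h(x) = x^3 - 945, and h is irreducible over Q (because 945 is not a perfect cube, so h has no rational root, and a monic cubic with no rational root is irreducible), g is also irreducible (irreducibility is preserved under the substitution x → x + 1). Hence m_α(x) = x^3 + 3x^2 + 3x - 944.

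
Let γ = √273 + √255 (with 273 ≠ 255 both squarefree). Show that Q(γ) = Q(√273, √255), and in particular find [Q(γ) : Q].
[Q(γ) : Q] = 4 (equivalently, Q(γ) = Q(√273, √255))

Obviously Q(γ) ⊆ Q(√273, √255), and [Q(√273, √255):Q] = 4 (since 273, 255 are distinct squarefree integers > 1 with 69615 not a perfect square). To show equality we compute the minimal polynomial of γ. From γ = √273 + √255: γ^2 = 273 + 2√(69615) + 255 = 528 + 2√(69615), so γ^2 - 528 = 2√(69615); squaring, (γ^2 - 528)^2 = 4·69615, i.e. γ^4 - 1056γ^2 + 278784 - 278460 = 0, i.e. γ^4 - 1056γ^2 + 324 = 0. So γ is a root of x^4 - 1056x^2 + 324. This polynomial is irreducible over Q: it has no rational root (each ±√273 ± √255 is irrational), and any factorization into two quadratics over Q would force √(69615) ∈ Q (pairing opposite roots) or √273, √255 ∈ Q (other pairings), all impossible. Hence [Q(γ):Q] = 4 = [Q(√273, √255):Q], so Q(γ) = Q(√273, √255).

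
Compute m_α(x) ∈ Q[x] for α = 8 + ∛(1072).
m_α(x) = x^3 - 24x^2 + 192x - 1584

Set β = α - 8 = ∛(1072), so β^3 = 1072. Then (α - 8)^3 - 1072 = 0, i.e. α is a root of g(x) = (x - 8)^3 - 1072 = x^3 - 24x^2 + 192x - 1584. Since g(x) = h(x - 8) where h(x) = x^3 - 1072, and h is irreducible over Q (because 1072 is not a perfect cube, so h has no rational root, and a monic cubic with no rational root is irreducible), g is also irreducible (irreducibility is preserved under the substitution x → x - 8). Hence m_α(x) = x^3 - 24x^2 + 192x - 1584.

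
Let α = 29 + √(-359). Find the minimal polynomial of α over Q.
m_α(x) = x^2 - 58x + 1200

From α - 29 = √(-359), squaring gives (α - 29)^2 = -359, i.e. α^2 - 58α + 841 = -359, so α^2 - 58α + 1200 = 0. The discriminant of x^2 - 58x + 1200 is (-58)^2 - 4·(1200) = 3364 - 4800 = -1436, and 4·(-359) is not a perfect square in Q since -359 is squarefree and ≠ 1. Hence x^2 - 58x + 1200 is irreducible over Q and is the minimal polynomial of α.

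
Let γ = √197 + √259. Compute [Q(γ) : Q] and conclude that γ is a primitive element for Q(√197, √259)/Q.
[Q(γ) : Q] = 4 (equivalently, Q(γ) = Q(√197, √259))

Obviously Q(γ) ⊆ Q(√197, √259), and [Q(√197, √259):Q] = 4 (since 197, 259 are distinct squarefree integers > 1 with 51023 not a perfect square). To show equality we compute the minimal polynomial of γ. From γ = √197 + √259: γ^2 = 197 + 2√(51023) + 259 = 456 + 2√(51023), so γ^2 - 456 = 2√(51023); squaring, (γ^2 - 456)^2 = 4·51023, i.e. γ^4 - 912γ^2 + 207936 - 204092 = 0, i.e. γ^4 - 912γ^2 + 3844 = 0. So γ is a root of x^4 - 912x^2 + 3844. This polynomial is irreducible over Q: it has no rational root (each ±√197 ± √259 is irrational), and any factorization into two quadratics over Q would force √(51023) ∈ Q (pairing opposite roots) or √197, √259 ∈ Q (other pairings), all impossible. Hence [Q(γ):Q] = 4 = [Q(√197, √259):Q], so Q(γ) = Q(√197, √259).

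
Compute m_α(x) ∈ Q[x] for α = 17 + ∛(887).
m_α(x) = x^3 - 51x^2 + 867x - 5800

Set β = α - 17 = ∛(887), so β^3 = 887. Then (α - 17)^3 - 887 = 0, i.e. α is a root of g(x) = (x - 17)^3 - 887 = x^3 - 51x^2 + 867x - 5800. Since g(x) = h(x - 17) where h(x) = x^3 - 887, and h is irreducible over Q (because 887 is not a perfect cube, so h has no rational root, and a monic cubic with no rational root is irreducible), g is also irreducible (irreducibility is preserved under the substitution x → x - 17). Hence m_α(x) = x^3 - 51x^2 + 867x - 5800.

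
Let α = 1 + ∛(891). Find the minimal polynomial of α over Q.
m_α(x) = x^3 - 3x^2 + 3x - 892

Set β = α - 1 = ∛(891), so β^3 = 891. Then (α - 1)^3 - 891 = 0, i.e. α is a root of g(x) = (x - 1)^3 - 891 = x^3 - 3x^2 + 3x - 892. Since g(x) = h(x - 1) where h(x) = x^3 - 891, and h is irreducible over Q (because 891 is not a perfect cube, so h has no rational root, and a monic cubic with no rational root is irreducible), g is also irreducible (irreducibility is preserved under the substitution x → x - 1). Hence m_α(x) = x^3 - 3x^2 + 3x - 892.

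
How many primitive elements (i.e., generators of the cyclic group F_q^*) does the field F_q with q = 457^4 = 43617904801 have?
There are φ(43617904800) = 10968514560 primitive elements

F_q^* is cyclic of order q - 1 = 43617904800. A cyclic group of order m has exactly φ(m) generators. Here m = 43617904800 = 2^5 · 3 · 5^2 · 19 · 229 · 4177, so the number of primitive elements is φ(43617904800) = 10968514560.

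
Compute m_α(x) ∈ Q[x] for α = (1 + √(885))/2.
m_α(x) = x^2 - x - 221

From 2α - 1 = √(885), squaring gives (2α - 1)^2 = 885, i.e. 4α^2 - 4α + 1 = 885, so α^2 - α + (1 - 885)/4 = 0. Since 885 ≡ 1 (mod 4), (1 - 885)/4 = -221 ∈ Z. The polynomial x^2 - x - 221 has discriminant 1 - 4·(-221) = 885, which is not a perfect square in Q (d = 885 is squarefree and ≠ 1), so x^2 - x - 221 is irreducible over Q. It is the minimal polynomial of α.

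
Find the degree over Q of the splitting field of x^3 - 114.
[K : Q] = 6

The roots of x^3 - 114 are ∛114, ω∛114, ω^2∛114 where ω = e^(2πi/3) is a primitive cube root of unity, so K = Q(∛114, ω). Now [Q(∛114):Q] = 3 (since 114 is not a perfect cube, x^3 - 114 is irreducible) and [Q(ω):Q] = 2. Both 2 and 3 divide [K:Q], and [K:Q] ≤ 3·2 = 6, so [K:Q] = 6. (Equivalently: Q(∛114) ⊂ R but ω ∉ R, so [K : Q(∛114)] = 2.)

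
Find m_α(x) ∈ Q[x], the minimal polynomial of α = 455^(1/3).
m_α(x) = x^3 - 455

α satisfies α^3 = 455, so x^3 - 455 annihilates α. By the rational root test, a rational root p/q (in lowest terms) of x^3 - 455 would satisfy p^3 = 455 q^3, forcing q = 1 and p^3 = 455; but 455 is not a perfect cube, contradiction. A monic cubic over Q with no rational root is irreducible (any nontrivial factorization would include a linear factor). Hence x^3 - 455 is the minimal polynomial of α, and in particular [Q(α):Q] = 3.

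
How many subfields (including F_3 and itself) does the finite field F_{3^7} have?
F_{3^7} has 2 subfields

The subfields of F_{p^n} are exactly the fields F_{p^d} for d | n (each is the fixed field of the unique index-d subgroup of Gal(F_{p^n}/F_p) ≅ Z/nZ). The divisors of n = 7 are {1, 7}, giving 2 subfields: F_{3^1}, F_{3^7}.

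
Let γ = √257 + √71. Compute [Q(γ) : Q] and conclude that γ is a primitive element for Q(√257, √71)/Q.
[Q(γ) : Q] = 4 (equivalently, Q(γ) = Q(√257, √71))

Obviously Q(γ) ⊆ Q(√257, √71), and [Q(√257, √71):Q] = 4 (since 257, 71 are distinct squarefree integers > 1 with 18247 not a perfect square). To show equality we compute the minimal polynomial of γ. From γ = √257 + √71: γ^2 = 257 + 2√(18247) + 71 = 328 + 2√(18247), so γ^2 - 328 = 2√(18247); squaring, (γ^2 - 328)^2 = 4·18247, i.e. γ^4 - 656γ^2 + 107584 - 72988 = 0, i.e. γ^4 - 656γ^2 + 34596 = 0. So γ is a root of x^4 - 656x^2 + 34596. This polynomial is irreducible over Q: it has no rational root (each ±√257 ± √71 is irrational), and any factorization into two quadratics over Q would force √(18247) ∈ Q (pairing opposite roots) or √257, √71 ∈ Q (other pairings), all impossible. Hence [Q(γ):Q] = 4 = [Q(√257, √71):Q], so Q(γ) = Q(√257, √71).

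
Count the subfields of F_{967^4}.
F_{967^4} has 3 subfields

The subfields of F_{p^n} are exactly the fields F_{p^d} for d | n (each is the fixed field of the unique index-d subgroup of Gal(F_{p^n}/F_p) ≅ Z/nZ). The divisors of n = 4 are {1, 2, 4}, giving 3 subfields: F_{967^1}, F_{967^2}, F_{967^4}.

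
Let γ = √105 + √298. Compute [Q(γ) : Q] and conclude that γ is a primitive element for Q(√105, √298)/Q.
[Q(γ) : Q] = 4 (equivalently, Q(γ) = Q(√105, √298))

Obviously Q(γ) ⊆ Q(√105, √298), and [Q(√105, √298):Q] = 4 (since 105, 298 are distinct squarefree integers > 1 with 31290 not a perfect square). To show equality we compute the minimal polynomial of γ. From γ = √105 + √298: γ^2 = 105 + 2√(31290) + 298 = 403 + 2√(31290), so γ^2 - 403 = 2√(31290); squaring, (γ^2 - 403)^2 = 4·31290, i.e. γ^4 - 806γ^2 + 162409 - 125160 = 0, i.e. γ^4 - 806γ^2 + 37249 = 0. So γ is a root of x^4 - 806x^2 + 37249. This polynomial is irreducible over Q: it has no rational root (each ±√105 ± √298 is irrational), and any factorization into two quadratics over Q would force √(31290) ∈ Q (pairing opposite roots) or √105, √298 ∈ Q (other pairings), all impossible. Hence [Q(γ):Q] = 4 = [Q(√105, √298):Q], so Q(γ) = Q(√105, √298).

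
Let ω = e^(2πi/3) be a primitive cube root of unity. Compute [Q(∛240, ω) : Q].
[Q(∛240, ω) : Q] = 6

[Q(∛240):Q] = 3 (min poly x^3 - 240, irreducible since 240 is not a perfect cube). [Q(ω):Q] = 2 (min poly x^2 + x + 1). Since Q(∛240) ⊂ R and ω ∉ R, we have ω ∉ Q(∛240), so x^2 + x + 1 remains irreducible over Q(∛240) and [Q(∛240, ω) : Q(∛240)] = 2. By the tower law, [Q(∛240, ω) : Q] = 3 · 2 = 6. (In fact Q(∛240, ω) is the splitting field of x^3 - 240 over Q.)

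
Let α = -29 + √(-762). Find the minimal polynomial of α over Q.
m_α(x) = x^2 + 58x + 1603

From α + 29 = √(-762), squaring gives (α + 29)^2 = -762, i.e. α^2 + 58α + 841 = -762, so α^2 + 58α + 1603 = 0. The discriminant of x^2 + 58x + 1603 is (58)^2 - 4·(1603) = 3364 - 6412 = -3048, and 4·(-762) is not a perfect square in Q since -762 is squarefree and ≠ 1. Hence x^2 + 58x + 1603 is irreducible over Q and is the minimal polynomial of α.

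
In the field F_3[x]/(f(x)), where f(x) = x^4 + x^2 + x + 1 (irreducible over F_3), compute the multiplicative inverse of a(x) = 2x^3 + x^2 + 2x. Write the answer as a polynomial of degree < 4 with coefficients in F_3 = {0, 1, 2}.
a(x)^(-1) ≡ 2x^2 (mod f(x))

Since f is irreducible over F_3, F_3[x]/(f) is a field and a(x) ≠ 0 has an inverse. Apply the extended Euclidean algorithm to f(x) and a(x) in F_3[x]: f(x) = (2x + 2)·a(x) + (x^2 + 1);  a(x) = (2x + 1)·(x^2 + 1) + (2). The last nonzero remainder is the constant 2 = gcd(f, a) in F_3. Back-substituting through the division chain expresses 2 = s(x)·a(x) + t(x)·f(x) with s(x) ≡ x^2 (mod f), so (x^2)·a(x) ≡ 2 (mod f). Multiplying by 2^(-1) ≡ 2 in F_3 gives a(x)^(-1) ≡ 2·(x^2) ≡ 2x^2 (mod f). Check: (2x^3 + x^2 + 2x)·(2x^2) = x^5 + 2x^4 + x^3 ≡ 1 (mod x^4 + x^2 + x + 1).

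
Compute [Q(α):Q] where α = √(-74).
[Q(α):Q] = 2

[Q(α):Q] equals the degree of the minimal polynomial of α. Here α^2 = -74 and x^2 + 74 is irreducible (d = -74 is squarefree, ≠ 1, hence not a square), so deg(m_α) = 2. Thus [Q(α):Q] = 2.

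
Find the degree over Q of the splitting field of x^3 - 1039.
[K : Q] = 6

The roots of x^3 - 1039 are ∛1039, ω∛1039, ω^2∛1039 where ω = e^(2πi/3) is a primitive cube root of unity, so K = Q(∛1039, ω). Now [Q(∛1039):Q] = 3 (since 1039 is not a perfect cube, x^3 - 1039 is irreducible) and [Q(ω):Q] = 2. Both 2 and 3 divide [K:Q], and [K:Q] ≤ 3·2 = 6, so [K:Q] = 6. (Equivalently: Q(∛1039) ⊂ R but ω ∉ R, so [K : Q(∛1039)] = 2.)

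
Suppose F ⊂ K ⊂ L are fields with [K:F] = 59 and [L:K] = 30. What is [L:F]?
[L:F] = 1770

The tower law says that for any tower of field extensions F ⊂ K ⊂ L with finite degrees, [L:F] = [L:K] · [K:F]. Here this gives [L:F] = 30 · 59 = 1770.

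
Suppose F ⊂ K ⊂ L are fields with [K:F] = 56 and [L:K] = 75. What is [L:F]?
[L:F] = 4200

The tower law says that for any tower of field extensions F ⊂ K ⊂ L with finite degrees, [L:F] = [L:K] · [K:F]. Here this gives [L:F] = 75 · 56 = 4200.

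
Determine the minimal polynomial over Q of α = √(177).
m_α(x) = x^2 - 177

α satisfies α^2 - 177 = 0, so x^2 - 177 annihilates α. Since d = 177 is squarefree and ≠ 1, it is not a perfect square in Q, so x^2 - 177 has no rational root and is therefore irreducible over Q (a degree-2 polynomial over a field is irreducible iff it has no root). Hence m_α(x) = x^2 - 177.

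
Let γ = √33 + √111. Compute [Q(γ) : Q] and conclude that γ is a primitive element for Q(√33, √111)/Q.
[Q(γ) : Q] = 4 (equivalently, Q(γ) = Q(√33, √111))

Obviously Q(γ) ⊆ Q(√33, √111), and [Q(√33, √111):Q] = 4 (since 33, 111 are distinct squarefree integers > 1 with 3663 not a perfect square). To show equality we compute the minimal polynomial of γ. From γ = √33 + √111: γ^2 = 33 + 2√(3663) + 111 = 144 + 2√(3663), so γ^2 - 144 = 2√(3663); squaring, (γ^2 - 144)^2 = 4·3663, i.e. γ^4 - 288γ^2 + 20736 - 14652 = 0, i.e. γ^4 - 288γ^2 + 6084 = 0. So γ is a root of x^4 - 288x^2 + 6084. This polynomial is irreducible over Q: it has no rational root (each ±√33 ± √111 is irrational), and any factorization into two quadratics over Q would force √(3663) ∈ Q (pairing opposite roots) or √33, √111 ∈ Q (other pairings), all impossible. Hence [Q(γ):Q] = 4 = [Q(√33, √111):Q], so Q(γ) = Q(√33, √111).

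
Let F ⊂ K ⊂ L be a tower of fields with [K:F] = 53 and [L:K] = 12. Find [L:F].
[L:F] = 636

The tower law says that for any tower of field extensions F ⊂ K ⊂ L with finite degrees, [L:F] = [L:K] · [K:F]. Here this gives [L:F] = 12 · 53 = 636.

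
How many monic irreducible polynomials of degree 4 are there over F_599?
There are 32184449700 monic irreducible polynomials of degree 4 over F_599

Each element of F_{599^4} that lies in no proper subfield is a root of exactly one monic irreducible of degree 4 over F_599, and each such polynomial has 4 distinct roots in F_{599^4}. By Möbius inversion the count is N_599(4) = (1/4) Σ_{d|4} μ(4/d) · 599^d = (1/4)(μ(4)·599^1 + μ(2)·599^2 + μ(1)·599^4) = 128737798800/4 = 32184449700.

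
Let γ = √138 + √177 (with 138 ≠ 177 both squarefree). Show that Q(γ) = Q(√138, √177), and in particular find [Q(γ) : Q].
[Q(γ) : Q] = 4 (equivalently, Q(γ) = Q(√138, √177))

Obviously Q(γ) ⊆ Q(√138, √177), and [Q(√138, √177):Q] = 4 (since 138, 177 are distinct squarefree integers > 1 with 24426 not a perfect square). To show equality we compute the minimal polynomial of γ. From γ = √138 + √177: γ^2 = 138 + 2√(24426) + 177 = 315 + 2√(24426), so γ^2 - 315 = 2√(24426); squaring, (γ^2 - 315)^2 = 4·24426, i.e. γ^4 - 630γ^2 + 99225 - 97704 = 0, i.e. γ^4 - 630γ^2 + 1521 = 0. So γ is a root of x^4 - 630x^2 + 1521. This polynomial is irreducible over Q: it has no rational root (each ±√138 ± √177 is irrational), and any factorization into two quadratics over Q would force √(24426) ∈ Q (pairing opposite roots) or √138, √177 ∈ Q (other pairings), all impossible. Hence [Q(γ):Q] = 4 = [Q(√138, √177):Q], so Q(γ) = Q(√138, √177).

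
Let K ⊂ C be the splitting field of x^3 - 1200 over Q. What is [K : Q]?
[K : Q] = 6

The roots of x^3 - 1200 are ∛1200, ω∛1200, ω^2∛1200 where ω = e^(2πi/3) is a primitive cube root of unity, so K = Q(∛1200, ω). Now [Q(∛1200):Q] = 3 (since 1200 is not a perfect cube, x^3 - 1200 is irreducible) and [Q(ω):Q] = 2. Both 2 and 3 divide [K:Q], and [K:Q] ≤ 3·2 = 6, so [K:Q] = 6. (Equivalently: Q(∛1200) ⊂ R but ω ∉ R, so [K : Q(∛1200)] = 2.)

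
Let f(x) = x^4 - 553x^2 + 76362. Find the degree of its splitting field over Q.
[K : Q] = 4

Solving the quadratic in x^2: x^2 = (553 ± √(553^2 - 4·76362))/2 = (553 ± √361)/2 = (553 ± 19)/2, giving x^2 = 267 or x^2 = 286. So f(x) = (x^2 - 267)(x^2 - 286) and the roots of f are ±√267, ±√286. Hence the splitting field is K = Q(√267, √286). Since 267 and 286 are distinct squarefree integers > 1, their product 76362 is not a perfect square, so √286 ∉ Q(√267). By the tower law [K:Q] = [Q(√267,√286):Q(√267)] · [Q(√267):Q] = 2 · 2 = 4.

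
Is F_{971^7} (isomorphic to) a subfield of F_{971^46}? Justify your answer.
No: F_{971^7} is not a subfield of F_{971^46}

F_{p^m} embeds in F_{p^n} iff m | n. Here 7 ∤ 46 (since 46 = 6·7 + 4 with remainder 4 ≠ 0), so F_{971^7} is not a subfield of F_{971^46}. Equivalently: if it were, the tower law would give 7 = [F_{971^7}:F_971] dividing [F_{971^46}:F_971] = 46, contradiction.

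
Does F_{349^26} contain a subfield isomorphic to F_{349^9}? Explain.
No: F_{349^9} is not a subfield of F_{349^26}

F_{p^m} embeds in F_{p^n} iff m | n. Here 9 ∤ 26 (since 26 = 2·9 + 8 with remainder 8 ≠ 0), so F_{349^9} is not a subfield of F_{349^26}. Equivalently: if it were, the tower law would give 9 = [F_{349^9}:F_349] dividing [F_{349^26}:F_349] = 26, contradiction.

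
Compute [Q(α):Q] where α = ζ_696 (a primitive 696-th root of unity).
[Q(α):Q] = 224

The minimal polynomial of ζ_696 over Q is the 696-th cyclotomic polynomial Φ_696(x), which is irreducible over Q and has degree φ(696) = 224. Hence [Q(α):Q] = φ(696) = 224.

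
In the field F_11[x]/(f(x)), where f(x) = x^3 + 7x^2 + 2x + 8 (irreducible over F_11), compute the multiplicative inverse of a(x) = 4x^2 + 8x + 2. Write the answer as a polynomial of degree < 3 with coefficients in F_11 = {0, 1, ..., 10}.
a(x)^(-1) ≡ 9x^2 + 8x + 8 (mod f(x))

Since f is irreducible over F_11, F_11[x]/(f) is a field and a(x) ≠ 0 has an inverse. Apply the extended Euclidean algorithm to f(x) and a(x) in F_11[x]: f(x) = (3x + 4)·a(x) + (8x);  a(x) = (6x + 1)·(8x) + (2). The last nonzero remainder is the constant 2 = gcd(f, a) in F_11. Back-substituting through the division chain expresses 2 = s(x)·a(x) + t(x)·f(x) with s(x) ≡ 7x^2 + 5x + 5 (mod f), so (7x^2 + 5x + 5)·a(x) ≡ 2 (mod f). Multiplying by 2^(-1) ≡ 6 in F_11 gives a(x)^(-1) ≡ 6·(7x^2 + 5x + 5) ≡ 9x^2 + 8x + 8 (mod f). Check: (4x^2 + 8x + 2)·(9x^2 + 8x + 8) = 3x^4 + 5x^3 + 4x^2 + 3x + 5 ≡ 1 (mod x^3 + 7x^2 + 2x + 8).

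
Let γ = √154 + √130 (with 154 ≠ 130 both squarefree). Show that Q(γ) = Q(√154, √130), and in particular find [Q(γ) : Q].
[Q(γ) : Q] = 4 (equivalently, Q(γ) = Q(√154, √130))

Obviously Q(γ) ⊆ Q(√154, √130), and [Q(√154, √130):Q] = 4 (since 154, 130 are distinct squarefree integers > 1 with 20020 not a perfect square). To show equality we compute the minimal polynomial of γ. From γ = √154 + √130: γ^2 = 154 + 2√(20020) + 130 = 284 + 2√(20020), so γ^2 - 284 = 2√(20020); squaring, (γ^2 - 284)^2 = 4·20020, i.e. γ^4 - 568γ^2 + 80656 - 80080 = 0, i.e. γ^4 - 568γ^2 + 576 = 0. So γ is a root of x^4 - 568x^2 + 576. This polynomial is irreducible over Q: it has no rational root (each ±√154 ± √130 is irrational), and any factorization into two quadratics over Q would force √(20020) ∈ Q (pairing opposite roots) or √154, √130 ∈ Q (other pairings), all impossible. Hence [Q(γ):Q] = 4 = [Q(√154, √130):Q], so Q(γ) = Q(√154, √130).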